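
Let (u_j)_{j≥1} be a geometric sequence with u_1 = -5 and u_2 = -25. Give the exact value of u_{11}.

-48828125

Common ratio r = 5.
u_j = (-5)·5^(j-1).
u_{11} = (-5)·5^10 = -48828125.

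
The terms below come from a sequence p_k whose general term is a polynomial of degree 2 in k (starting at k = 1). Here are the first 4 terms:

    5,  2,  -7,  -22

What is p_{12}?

1st diffs: -3, -9, -15.
2nd diffs: -6, -6 (constant).
So p_k = -3k^2 + 6k + 2.
Evaluating at k = 12 gives p_{12} = -358.

-358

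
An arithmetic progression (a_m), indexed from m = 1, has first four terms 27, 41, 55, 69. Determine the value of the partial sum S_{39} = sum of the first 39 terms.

11427

Common difference d = 14.
a_m = 27 + (m - 1)·14.
a_{39} = 559; S = 39·(27 + 559)/2 = 11427.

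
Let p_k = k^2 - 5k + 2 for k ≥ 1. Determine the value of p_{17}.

206

p_{17} = 1·17^2 - 5·17 + 2 = 206.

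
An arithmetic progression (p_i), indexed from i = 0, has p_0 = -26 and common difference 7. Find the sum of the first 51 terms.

7599

p_i = -26 + (i - 0)·7.
p_{50} = 324; S = 51·(-26 + 324)/2 = 7599.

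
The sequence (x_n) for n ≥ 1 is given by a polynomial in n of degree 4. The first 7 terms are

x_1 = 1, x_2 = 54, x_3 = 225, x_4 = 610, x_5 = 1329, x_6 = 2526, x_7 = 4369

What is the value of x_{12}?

1st diffs: 53, 171, 385, 719, 1197, 1843.
2nd diffs: 118, 214, 334, 478, 646.
3rd diffs: 96, 120, 144, 168.
4th diffs: 24, 24, 24 (constant).
So x_n = n^4 + 6n^3 - 2n^2 + 2n - 6.
Evaluating at n = 12 gives x_{12} = 30834.

30834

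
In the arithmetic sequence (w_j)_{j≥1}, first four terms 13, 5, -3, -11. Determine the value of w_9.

Common difference d = -8.
w_j = 13 + (j - 1)·(-8).
w_9 = 13 + 8·(-8) = -51.

-51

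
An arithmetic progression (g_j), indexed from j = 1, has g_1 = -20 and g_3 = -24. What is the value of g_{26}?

Common difference d = (-24 - (-20)) / (3 - 1) = -2.
g_j = -20 + (j - 1)·(-2).
g_{26} = -20 + 25·(-2) = -70.

-70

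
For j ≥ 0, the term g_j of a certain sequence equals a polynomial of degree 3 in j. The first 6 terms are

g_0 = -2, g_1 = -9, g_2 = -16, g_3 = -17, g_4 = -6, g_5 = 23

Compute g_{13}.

1623

1st diffs: -7, -7, -1, 11, 29.
2nd diffs: 0, 6, 12, 18.
3rd diffs: 6, 6, 6 (constant).
So g_j = j^3 - 3j^2 - 5j - 2.
Evaluating at j = 13 gives g_{13} = 1623.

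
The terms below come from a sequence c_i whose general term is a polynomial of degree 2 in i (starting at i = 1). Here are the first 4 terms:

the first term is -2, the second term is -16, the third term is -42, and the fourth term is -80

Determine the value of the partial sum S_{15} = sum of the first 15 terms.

-6960

1st diffs: -14, -26, -38.
2nd diffs: -12, -12 (constant).
Newton forward-difference form: c_i = -2 + (-14)·C(i-1,1) + (-12)·C(i-1,2).
Continuing: …, -130, -192, -266, -352, …, c_{15} = -1290.
Summing i = 1..15 (15 terms) gives -6960.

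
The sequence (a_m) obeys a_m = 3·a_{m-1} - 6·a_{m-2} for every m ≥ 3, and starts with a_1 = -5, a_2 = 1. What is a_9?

1377

Iterate the recurrence:
a_3 = 33; a_4 = 93; a_5 = 81; a_6 = -315; a_7 = -1431; a_8 = -2403; a_9 = 1377.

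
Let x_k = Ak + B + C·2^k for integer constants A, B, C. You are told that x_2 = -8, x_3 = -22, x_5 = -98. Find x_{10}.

-3084

Plug in k = 2, 3, 5: 2A + B + 4C = -8; 3A + B + 8C = -22; 5A + B + 32C = -98.
Subtracting the first from the second: A + 4C = -14.
Subtracting the second from the third: 2A + 24C = -76.
Solving: C = -3, A = -2, then B = 8.
Hence x_{10} = -2·10 + 8 + (-3)·1024 = -3084.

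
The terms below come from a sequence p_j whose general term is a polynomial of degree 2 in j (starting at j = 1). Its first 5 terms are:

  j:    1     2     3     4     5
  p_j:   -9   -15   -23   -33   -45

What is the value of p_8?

1st diffs: -6, -8, -10, -12.
2nd diffs: -2, -2, -2 (constant).
So p_j = -j^2 - 3j - 5.
Evaluating at j = 8 gives p_8 = -93.

-93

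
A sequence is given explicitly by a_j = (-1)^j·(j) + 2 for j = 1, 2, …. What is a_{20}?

22

(-1)^20 = 1; j at j=20 is 20; so a_{20} = 22.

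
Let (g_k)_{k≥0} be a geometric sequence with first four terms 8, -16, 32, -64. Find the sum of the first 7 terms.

344

Common ratio r = -2.
g_k = 8·(-2)^(k-0).
S = 8·((-2)^7 - 1)/(-2 - 1) = 8·(-128 - 1)/(-3) = 344.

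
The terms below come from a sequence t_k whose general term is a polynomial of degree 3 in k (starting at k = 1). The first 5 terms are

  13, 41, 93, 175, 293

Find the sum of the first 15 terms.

22245

1st diffs: 28, 52, 82, 118.
2nd diffs: 24, 30, 36.
3rd diffs: 6, 6 (constant).
Newton forward-difference form: t_k = 13 + 28·C(k-1,1) + 24·C(k-1,2) + 6·C(k-1,3).
Continuing: …, 453, 661, 923, 1245, …, t_{15} = 4773.
Summing k = 1..15 (15 terms) gives 22245.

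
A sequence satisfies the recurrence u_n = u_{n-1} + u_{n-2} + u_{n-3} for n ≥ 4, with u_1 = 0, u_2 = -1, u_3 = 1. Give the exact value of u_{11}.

u_4 = 0  u_5 = 0  u_6 = 1  u_7 = 1  u_8 = 2  u_9 = 4  u_{10} = 7  u_{11} = 13.

13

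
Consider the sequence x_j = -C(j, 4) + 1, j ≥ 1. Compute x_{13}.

C(13, 4) = 715, so x_{13} = -714.

-714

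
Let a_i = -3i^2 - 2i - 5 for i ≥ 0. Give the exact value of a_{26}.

-2085

a_{26} = -3·26^2 - 2·26 - 5 = -2085.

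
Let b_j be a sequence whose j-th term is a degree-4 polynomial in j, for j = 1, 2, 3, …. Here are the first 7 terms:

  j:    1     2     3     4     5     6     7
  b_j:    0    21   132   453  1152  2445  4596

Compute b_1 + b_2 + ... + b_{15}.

1st diffs: 21, 111, 321, 699, 1293, 2151.
2nd diffs: 90, 210, 378, 594, 858.
3rd diffs: 120, 168, 216, 264.
4th diffs: 48, 48, 48 (constant).
Newton forward-difference form: b_j = 21·C(j-1,1) + 90·C(j-1,2) + 120·C(j-1,3) + 48·C(j-1,4).
Continuing: …, 7917, 12768, 19557, 28740, …, b_{15} = 100212.
Summing j = 1..15 (15 terms) gives 351099.

351099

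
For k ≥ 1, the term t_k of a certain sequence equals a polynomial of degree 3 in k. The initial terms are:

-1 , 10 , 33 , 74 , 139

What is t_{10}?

1st diffs: 11, 23, 41, 65.
2nd diffs: 12, 18, 24.
3rd diffs: 6, 6 (constant).
So t_k = k^3 + 4k - 6.
Evaluating at k = 10 gives t_{10} = 1034.

1034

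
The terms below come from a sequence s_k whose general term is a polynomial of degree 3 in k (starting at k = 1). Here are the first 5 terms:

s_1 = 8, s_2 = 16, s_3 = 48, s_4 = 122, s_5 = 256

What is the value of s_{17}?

1st diffs: 8, 32, 74, 134.
2nd diffs: 24, 42, 60.
3rd diffs: 18, 18 (constant).
So s_k = 3k^3 - 6k^2 + 5k + 6.
Evaluating at k = 17 gives s_{17} = 13096.

13096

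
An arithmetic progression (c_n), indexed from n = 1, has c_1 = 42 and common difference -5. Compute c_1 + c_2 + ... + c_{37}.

c_n = 42 + (n - 1)·(-5).
c_{37} = -138; S = 37·(42 + (-138))/2 = -1776.

-1776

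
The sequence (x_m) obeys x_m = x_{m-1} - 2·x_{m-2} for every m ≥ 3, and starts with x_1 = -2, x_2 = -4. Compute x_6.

-8

Compute successive terms:
x_3 = 0; x_4 = 8; x_5 = 8; x_6 = -8.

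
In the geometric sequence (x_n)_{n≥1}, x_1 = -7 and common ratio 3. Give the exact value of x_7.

-5103

x_n = (-7)·3^(n-1).
x_7 = (-7)·3^6 = -5103.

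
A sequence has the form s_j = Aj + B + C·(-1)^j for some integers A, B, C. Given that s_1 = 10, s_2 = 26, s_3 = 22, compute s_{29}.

Write the equations: A + B - C = 10; 2A + B + C = 26; 3A + B - C = 22.
Subtracting the first from the second: A + 2C = 16.
Subtracting the second from the third: A - 2C = -4.
Solving: C = 5, A = 6, then B = 9.
Hence s_{29} = 6·29 + 9 + 5·(-1) = 178.

178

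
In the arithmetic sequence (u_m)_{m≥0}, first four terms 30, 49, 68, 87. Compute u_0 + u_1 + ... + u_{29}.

Common difference d = 19.
u_m = 30 + (m - 0)·19.
u_{29} = 581; S = 30·(30 + 581)/2 = 9165.

9165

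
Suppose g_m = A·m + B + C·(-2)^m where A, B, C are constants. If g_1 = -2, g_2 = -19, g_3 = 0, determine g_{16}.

-131153

Plug in m = 1, 2, 3: A + B - 2C = -2; 2A + B + 4C = -19; 3A + B - 8C = 0.
Subtracting the first from the second: A + 6C = -17.
Subtracting the second from the third: A - 12C = 19.
Solving: C = -2, A = -5, then B = -1.
So g_m = -5·m + (-1) + (-2)·(-2)^m; at m=16 this is -131153.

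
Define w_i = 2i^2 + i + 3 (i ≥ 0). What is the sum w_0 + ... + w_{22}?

Over i = 0..22: Σi = 253, Σi² = 3795.
Total = (2)·3795 + (1)·253 + (3)·23 = 7912.

7912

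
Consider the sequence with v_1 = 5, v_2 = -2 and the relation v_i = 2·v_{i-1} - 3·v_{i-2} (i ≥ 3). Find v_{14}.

Compute successive terms:
v_3 = -19  v_4 = -32  v_5 = -7  …  v_{11} = -1051  v_{12} = 856  v_{13} = 4865  v_{14} = 7162.

7162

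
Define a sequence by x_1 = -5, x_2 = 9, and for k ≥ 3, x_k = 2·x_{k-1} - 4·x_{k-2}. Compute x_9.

2432

x_3 = 38  x_4 = 40  x_5 = -72  x_6 = -304  x_7 = -320  x_8 = 576  x_9 = 2432.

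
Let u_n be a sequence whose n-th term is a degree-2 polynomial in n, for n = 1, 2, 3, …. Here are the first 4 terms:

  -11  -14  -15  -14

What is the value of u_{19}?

1st diffs: -3, -1, 1.
2nd diffs: 2, 2 (constant).
Newton forward-difference form: u_n = -11 + (-3)·C(n-1,1) + 2·C(n-1,2).
At n = 19: n-1 = 18, so u_{19} = -11 - 54 + 306 = 241.

241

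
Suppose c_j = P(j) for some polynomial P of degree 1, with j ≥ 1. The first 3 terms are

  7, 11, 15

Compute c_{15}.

1st diffs: 4, 4 (constant).
So c_j = 4j + 3.
Evaluating at j = 15 gives c_{15} = 63.

63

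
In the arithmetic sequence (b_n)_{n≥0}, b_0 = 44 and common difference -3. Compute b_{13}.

b_n = 44 + (n - 0)·(-3).
b_{13} = 44 + 13·(-3) = 5.

5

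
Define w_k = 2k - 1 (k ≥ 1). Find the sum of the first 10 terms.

100

Over k = 1..10: Σk = 55.
Total = (2)·55 + (-1)·10 = 100.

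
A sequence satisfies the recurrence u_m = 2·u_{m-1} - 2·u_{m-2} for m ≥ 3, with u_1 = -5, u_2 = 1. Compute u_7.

u_3 = 12, u_4 = 22, u_5 = 20, u_6 = -4, u_7 = -48.

-48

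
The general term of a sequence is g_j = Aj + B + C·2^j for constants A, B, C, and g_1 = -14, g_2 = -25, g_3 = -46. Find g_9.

The three given values yield: A + B + 2C = -14; 2A + B + 4C = -25; 3A + B + 8C = -46.
Subtracting the first from the second: A + 2C = -11.
Subtracting the second from the third: A + 4C = -21.
Solving: C = -5, A = -1, then B = -3.
So g_j = -1·j + (-3) + (-5)·2^j; at j=9 this is -2572.

-2572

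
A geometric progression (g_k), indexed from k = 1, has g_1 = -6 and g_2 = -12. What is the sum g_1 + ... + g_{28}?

Common ratio r = 2.
g_k = (-6)·2^(k-1).
S = (-6)·(2^28 - 1)/(2 - 1) = (-6)·(268435456 - 1)/(1) = -1610612730.

-1610612730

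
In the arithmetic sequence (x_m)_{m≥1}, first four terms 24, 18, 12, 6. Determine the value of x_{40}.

-210

Common difference d = -6.
x_m = 24 + (m - 1)·(-6).
x_{40} = 24 + 39·(-6) = -210.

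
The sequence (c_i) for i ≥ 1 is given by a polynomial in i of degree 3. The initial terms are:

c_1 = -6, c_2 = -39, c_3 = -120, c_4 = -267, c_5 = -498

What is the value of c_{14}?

-9327

1st diffs: -33, -81, -147, -231.
2nd diffs: -48, -66, -84.
3rd diffs: -18, -18 (constant).
Newton forward-difference form: c_i = -6 + (-33)·C(i-1,1) + (-48)·C(i-1,2) + (-18)·C(i-1,3).
At i = 14: i-1 = 13, so c_{14} = -6 - 429 - 3744 - 5148 = -9327.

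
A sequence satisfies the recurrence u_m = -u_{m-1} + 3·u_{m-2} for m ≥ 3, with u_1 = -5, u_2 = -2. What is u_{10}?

2239

Iterate the recurrence:
u_3 = -13  u_4 = 7  u_5 = -46  u_6 = 67  u_7 = -205  u_8 = 406  u_9 = -1021  u_{10} = 2239.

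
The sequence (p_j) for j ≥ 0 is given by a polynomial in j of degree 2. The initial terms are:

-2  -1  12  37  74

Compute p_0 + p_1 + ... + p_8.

1st diffs: 1, 13, 25, 37.
2nd diffs: 12, 12, 12 (constant).
So p_j = 6j^2 - 5j - 2.
Continuing: 123, 184, 257, 342.
Summing j = 0..8 (9 terms) gives 1026.

1026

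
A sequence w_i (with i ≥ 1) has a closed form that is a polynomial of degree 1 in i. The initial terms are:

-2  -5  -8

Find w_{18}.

-53

1st diffs: -3, -3 (constant).
So w_i = -3i + 1.
Evaluating at i = 18 gives w_{18} = -53.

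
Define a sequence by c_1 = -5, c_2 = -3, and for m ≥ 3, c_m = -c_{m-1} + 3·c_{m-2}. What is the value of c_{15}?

Applying the relation repeatedly:
c_3 = -12, c_4 = 3, c_5 = -39, …, c_{12} = 9336, c_{13} = -21765, c_{14} = 49773, c_{15} = -115068.

-115068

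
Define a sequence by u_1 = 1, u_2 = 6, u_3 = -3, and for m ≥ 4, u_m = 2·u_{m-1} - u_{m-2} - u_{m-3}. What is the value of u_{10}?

Compute successive terms:
u_4 = -13  u_5 = -29  u_6 = -42  u_7 = -42  u_8 = -13  u_9 = 58  u_{10} = 171.

171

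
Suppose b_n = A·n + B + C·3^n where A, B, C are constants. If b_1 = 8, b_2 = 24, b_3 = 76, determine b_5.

At n = 1, 2, 3: A + B + 3C = 8; 2A + B + 9C = 24; 3A + B + 27C = 76.
Subtracting the first from the second: A + 6C = 16.
Subtracting the second from the third: A + 18C = 52.
Solving: C = 3, A = -2, then B = 1.
So b_n = -2·n + 1 + 3·3^n; at n=5 this is 720.

720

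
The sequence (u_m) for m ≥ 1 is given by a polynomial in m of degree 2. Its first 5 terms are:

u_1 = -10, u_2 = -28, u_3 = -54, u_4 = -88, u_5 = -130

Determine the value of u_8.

1st diffs: -18, -26, -34, -42.
2nd diffs: -8, -8, -8 (constant).
Newton forward-difference form: u_m = -10 + (-18)·C(m-1,1) + (-8)·C(m-1,2).
At m = 8: m-1 = 7, so u_8 = -10 - 126 - 168 = -304.

-304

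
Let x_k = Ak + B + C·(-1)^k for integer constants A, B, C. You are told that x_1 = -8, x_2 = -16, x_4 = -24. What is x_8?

Write the equations: A + B - C = -8; 2A + B + C = -16; 4A + B + C = -24.
Subtracting the first from the second: A + 2C = -8.
Subtracting the second from the third: 2A = -8.
Solving: C = -2, A = -4, then B = -6.
So x_k = -4·k + (-6) + (-2)·(-1)^k; at k=8 this is -40.

-40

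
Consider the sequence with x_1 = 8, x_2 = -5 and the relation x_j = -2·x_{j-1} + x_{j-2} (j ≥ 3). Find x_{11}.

19770

Iterate the recurrence:
x_3 = 18;  x_4 = -41;  x_5 = 100;  x_6 = -241;  x_7 = 582;  x_8 = -1405;  x_9 = 3392;  x_{10} = -8189;  x_{11} = 19770.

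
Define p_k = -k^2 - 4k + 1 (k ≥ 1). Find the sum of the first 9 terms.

Over k = 1..9: Σk = 45, Σk² = 285.
Total = (-1)·285 + (-4)·45 + (1)·9 = -456.

-456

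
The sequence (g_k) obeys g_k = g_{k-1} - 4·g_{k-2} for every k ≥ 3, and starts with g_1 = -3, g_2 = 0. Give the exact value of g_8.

Iterate the recurrence:
g_3 = 12, g_4 = 12, g_5 = -36, g_6 = -84, g_7 = 60, g_8 = 396.

396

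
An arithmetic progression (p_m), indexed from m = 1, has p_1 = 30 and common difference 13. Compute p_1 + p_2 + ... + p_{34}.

p_m = 30 + (m - 1)·13.
p_{34} = 459; S = 34·(30 + 459)/2 = 8313.

8313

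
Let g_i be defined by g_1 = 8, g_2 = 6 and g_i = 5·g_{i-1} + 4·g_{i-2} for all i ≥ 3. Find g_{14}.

g_3 = 62, g_4 = 334, g_5 = 1918, …, g_{11} = 65837342, g_{12} = 375375694, g_{13} = 2140227838, g_{14} = 12202641966.

12202641966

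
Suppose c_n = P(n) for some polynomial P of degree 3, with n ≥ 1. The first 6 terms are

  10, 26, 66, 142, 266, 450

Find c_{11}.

2690

1st diffs: 16, 40, 76, 124, 184.
2nd diffs: 24, 36, 48, 60.
3rd diffs: 12, 12, 12 (constant).
So c_n = 2n^3 + 2n + 6.
Evaluating at n = 11 gives c_{11} = 2690.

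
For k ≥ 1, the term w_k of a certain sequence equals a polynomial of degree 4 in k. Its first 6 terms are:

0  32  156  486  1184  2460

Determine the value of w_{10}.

19224

1st diffs: 32, 124, 330, 698, 1276.
2nd diffs: 92, 206, 368, 578.
3rd diffs: 114, 162, 210.
4th diffs: 48, 48 (constant).
So w_k = 2k^4 - k^3 + 2k^2 + 3k - 6.
Evaluating at k = 10 gives w_{10} = 19224.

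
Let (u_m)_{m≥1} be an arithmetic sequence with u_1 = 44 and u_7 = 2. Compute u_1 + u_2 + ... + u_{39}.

Common difference d = (2 - 44) / (7 - 1) = -7.
u_m = 44 + (m - 1)·(-7).
u_{39} = -222; S = 39·(44 + (-222))/2 = -3471.

-3471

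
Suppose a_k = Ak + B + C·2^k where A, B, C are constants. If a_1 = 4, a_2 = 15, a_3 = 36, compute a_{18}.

1310731

Plug in k = 1, 2, 3: A + B + 2C = 4; 2A + B + 4C = 15; 3A + B + 8C = 36.
Subtracting the first from the second: A + 2C = 11.
Subtracting the second from the third: A + 4C = 21.
Solving: C = 5, A = 1, then B = -7.
So a_k = 1·k + (-7) + 5·2^k; at k=18 this is 1310731.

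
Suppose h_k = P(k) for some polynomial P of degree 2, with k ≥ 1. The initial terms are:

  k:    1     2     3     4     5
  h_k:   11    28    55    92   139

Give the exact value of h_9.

1st diffs: 17, 27, 37, 47.
2nd diffs: 10, 10, 10 (constant).
Newton forward-difference form: h_k = 11 + 17·C(k-1,1) + 10·C(k-1,2).
At k = 9: k-1 = 8, so h_9 = 11 + 136 + 280 = 427.

427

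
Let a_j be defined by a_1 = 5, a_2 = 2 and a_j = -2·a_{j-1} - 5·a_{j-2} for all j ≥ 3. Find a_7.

431

Step forward from the initial values:
a_3 = -29; a_4 = 48; a_5 = 49; a_6 = -338; a_7 = 431.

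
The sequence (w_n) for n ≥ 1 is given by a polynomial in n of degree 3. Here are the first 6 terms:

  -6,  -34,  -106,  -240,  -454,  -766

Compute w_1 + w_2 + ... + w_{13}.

1st diffs: -28, -72, -134, -214, -312.
2nd diffs: -44, -62, -80, -98.
3rd diffs: -18, -18, -18 (constant).
Newton forward-difference form: w_n = -6 + (-28)·C(n-1,1) + (-44)·C(n-1,2) + (-18)·C(n-1,3).
Continuing: …, -1194, -1756, -2470, -3354, …, w_{13} = -7206.
Summing n = 1..13 (13 terms) gives -27716.

-27716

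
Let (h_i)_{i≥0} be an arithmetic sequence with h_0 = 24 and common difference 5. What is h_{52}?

h_i = 24 + (i - 0)·5.
h_{52} = 24 + 52·5 = 284.

284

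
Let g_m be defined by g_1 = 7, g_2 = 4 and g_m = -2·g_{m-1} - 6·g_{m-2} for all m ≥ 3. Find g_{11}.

59872

Step forward from the initial values:
g_3 = -50, g_4 = 76, g_5 = 148, g_6 = -752, g_7 = 616, g_8 = 3280, g_9 = -10256, g_{10} = 832, g_{11} = 59872.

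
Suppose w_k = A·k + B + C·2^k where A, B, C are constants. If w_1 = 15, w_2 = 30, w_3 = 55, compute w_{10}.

5170

Plug in k = 1, 2, 3: A + B + 2C = 15; 2A + B + 4C = 30; 3A + B + 8C = 55.
Subtracting the first from the second: A + 2C = 15.
Subtracting the second from the third: A + 4C = 25.
Solving: C = 5, A = 5, then B = 0.
Hence w_{10} = 5·10 + 0 + 5·1024 = 5170.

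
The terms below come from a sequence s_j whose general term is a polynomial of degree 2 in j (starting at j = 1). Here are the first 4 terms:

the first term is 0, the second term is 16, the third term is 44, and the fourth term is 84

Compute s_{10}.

1st diffs: 16, 28, 40.
2nd diffs: 12, 12 (constant).
Newton forward-difference form: s_j = 16·C(j-1,1) + 12·C(j-1,2).
At j = 10: j-1 = 9, so s_{10} = 144 + 432 = 576.

576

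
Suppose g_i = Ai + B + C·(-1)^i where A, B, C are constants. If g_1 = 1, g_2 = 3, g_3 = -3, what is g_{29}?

At i = 1, 2, 3: A + B - C = 1; 2A + B + C = 3; 3A + B - C = -3.
Subtracting the first from the second: A + 2C = 2.
Subtracting the second from the third: A - 2C = -6.
Solving: C = 2, A = -2, then B = 5.
Therefore g_{29} = -58 + 5 + 2·(-1) = -55.

-55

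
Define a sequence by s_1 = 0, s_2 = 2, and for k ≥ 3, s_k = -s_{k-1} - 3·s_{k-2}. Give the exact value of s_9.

Applying the relation repeatedly:
s_3 = -2;  s_4 = -4;  s_5 = 10;  s_6 = 2;  s_7 = -32;  s_8 = 26;  s_9 = 70.

70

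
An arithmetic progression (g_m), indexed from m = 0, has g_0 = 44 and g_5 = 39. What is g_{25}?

19

Common difference d = (39 - 44) / (5 - 0) = -1.
g_m = 44 + (m - 0)·(-1).
g_{25} = 44 + 25·(-1) = 19.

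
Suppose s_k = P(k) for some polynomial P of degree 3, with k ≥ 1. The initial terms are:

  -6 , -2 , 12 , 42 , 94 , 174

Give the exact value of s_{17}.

4618

1st diffs: 4, 14, 30, 52, 80.
2nd diffs: 10, 16, 22, 28.
3rd diffs: 6, 6, 6 (constant).
So s_k = k^3 - k^2 - 6.
Evaluating at k = 17 gives s_{17} = 4618.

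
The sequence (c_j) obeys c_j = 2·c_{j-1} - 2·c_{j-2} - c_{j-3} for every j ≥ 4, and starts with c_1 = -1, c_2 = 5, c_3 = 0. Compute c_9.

184

Compute successive terms:
c_4 = -9, c_5 = -23, c_6 = -28, c_7 = -1, c_8 = 77, c_9 = 184.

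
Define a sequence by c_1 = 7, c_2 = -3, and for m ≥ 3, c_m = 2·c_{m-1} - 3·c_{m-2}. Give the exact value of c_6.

Compute successive terms:
c_3 = -27;  c_4 = -45;  c_5 = -9;  c_6 = 117.

117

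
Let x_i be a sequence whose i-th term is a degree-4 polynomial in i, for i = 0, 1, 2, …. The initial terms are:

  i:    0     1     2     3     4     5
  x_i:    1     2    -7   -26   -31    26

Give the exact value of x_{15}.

31726

1st diffs: 1, -9, -19, -5, 57.
2nd diffs: -10, -10, 14, 62.
3rd diffs: 0, 24, 48.
4th diffs: 24, 24 (constant).
Newton forward-difference form: x_i = 1 + 1·C(i,1) + (-10)·C(i,2) + 24·C(i,4).
At i = 15: i = 15, so x_{15} = 1 + 15 - 1050 + 32760 = 31726.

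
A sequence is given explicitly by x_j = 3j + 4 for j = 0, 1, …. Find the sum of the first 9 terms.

144

Over j = 0..8: Σj = 36.
Total = (3)·36 + (4)·9 = 144.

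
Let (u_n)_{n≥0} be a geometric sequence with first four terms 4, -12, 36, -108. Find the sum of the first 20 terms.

Common ratio r = -3.
u_n = 4·(-3)^(n-0).
S = 4·((-3)^20 - 1)/(-3 - 1) = 4·(3486784401 - 1)/(-4) = -3486784400.

-3486784400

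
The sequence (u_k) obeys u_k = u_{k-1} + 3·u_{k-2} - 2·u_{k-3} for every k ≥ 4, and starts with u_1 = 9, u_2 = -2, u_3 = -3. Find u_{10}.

-1559

Compute successive terms:
u_4 = -27; u_5 = -32; u_6 = -107; u_7 = -149; u_8 = -406; u_9 = -639; u_{10} = -1559.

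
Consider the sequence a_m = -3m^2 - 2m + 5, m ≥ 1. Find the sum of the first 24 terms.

-15180

Over m = 1..24: Σm = 300, Σm² = 4900.
Total = (-3)·4900 + (-2)·300 + (5)·24 = -15180.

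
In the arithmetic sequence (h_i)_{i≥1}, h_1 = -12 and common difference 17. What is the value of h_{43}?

702

h_i = -12 + (i - 1)·17.
h_{43} = -12 + 42·17 = 702.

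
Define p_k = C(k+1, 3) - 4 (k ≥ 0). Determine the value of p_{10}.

C(11, 3) = 165, so p_{10} = 161.

161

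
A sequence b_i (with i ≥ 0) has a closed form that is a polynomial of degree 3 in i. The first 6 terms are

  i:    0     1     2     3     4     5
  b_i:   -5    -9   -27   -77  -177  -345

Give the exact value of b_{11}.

1st diffs: -4, -18, -50, -100, -168.
2nd diffs: -14, -32, -50, -68.
3rd diffs: -18, -18, -18 (constant).
Newton forward-difference form: b_i = -5 + (-4)·C(i,1) + (-14)·C(i,2) + (-18)·C(i,3).
At i = 11: i = 11, so b_{11} = -5 - 44 - 770 - 2970 = -3789.

-3789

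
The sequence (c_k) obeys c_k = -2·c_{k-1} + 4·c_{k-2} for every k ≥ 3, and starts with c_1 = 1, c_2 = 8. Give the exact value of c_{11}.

-190464

c_3 = -12;  c_4 = 56;  c_5 = -160;  c_6 = 544;  c_7 = -1728;  c_8 = 5632;  c_9 = -18176;  c_{10} = 58880;  c_{11} = -190464.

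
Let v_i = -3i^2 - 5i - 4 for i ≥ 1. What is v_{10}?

-354

v_{10} = -3·10^2 - 5·10 - 4 = -354.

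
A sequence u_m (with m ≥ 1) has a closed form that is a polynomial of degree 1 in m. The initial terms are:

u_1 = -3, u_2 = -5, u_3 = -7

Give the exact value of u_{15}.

-31

1st diffs: -2, -2 (constant).
So u_m = -2m - 1.
Evaluating at m = 15 gives u_{15} = -31.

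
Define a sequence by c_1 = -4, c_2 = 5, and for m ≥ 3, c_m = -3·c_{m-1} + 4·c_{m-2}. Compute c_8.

Compute successive terms:
c_3 = -31;  c_4 = 113;  c_5 = -463;  c_6 = 1841;  c_7 = -7375;  c_8 = 29489.
(Characteristic roots are 1 and -4.)

29489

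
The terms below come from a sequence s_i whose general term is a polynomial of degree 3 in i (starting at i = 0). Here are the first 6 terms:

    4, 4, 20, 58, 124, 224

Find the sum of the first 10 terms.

1st diffs: 0, 16, 38, 66, 100.
2nd diffs: 16, 22, 28, 34.
3rd diffs: 6, 6, 6 (constant).
Newton forward-difference form: s_i = 4 + 16·C(i,2) + 6·C(i,3).
Continuing: 364, 550, 788, 1084.
Summing i = 0..9 (10 terms) gives 3220.

3220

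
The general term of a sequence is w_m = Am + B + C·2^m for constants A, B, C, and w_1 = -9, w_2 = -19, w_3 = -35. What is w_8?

-799

Plug in m = 1, 2, 3: A + B + 2C = -9; 2A + B + 4C = -19; 3A + B + 8C = -35.
Subtracting the first from the second: A + 2C = -10.
Subtracting the second from the third: A + 4C = -16.
Solving: C = -3, A = -4, then B = 1.
Hence w_8 = -4·8 + 1 + (-3)·256 = -799.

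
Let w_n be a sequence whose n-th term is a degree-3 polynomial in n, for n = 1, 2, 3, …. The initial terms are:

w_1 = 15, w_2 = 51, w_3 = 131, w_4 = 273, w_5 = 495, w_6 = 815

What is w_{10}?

1st diffs: 36, 80, 142, 222, 320.
2nd diffs: 44, 62, 80, 98.
3rd diffs: 18, 18, 18 (constant).
So w_n = 3n^3 + 4n^2 + 3n + 5.
Evaluating at n = 10 gives w_{10} = 3435.

3435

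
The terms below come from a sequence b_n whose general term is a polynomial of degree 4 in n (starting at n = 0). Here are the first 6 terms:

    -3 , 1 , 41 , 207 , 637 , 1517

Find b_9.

14937

1st diffs: 4, 40, 166, 430, 880.
2nd diffs: 36, 126, 264, 450.
3rd diffs: 90, 138, 186.
4th diffs: 48, 48 (constant).
So b_n = 2n^4 + 3n^3 - 5n^2 + 4n - 3.
Evaluating at n = 9 gives b_9 = 14937.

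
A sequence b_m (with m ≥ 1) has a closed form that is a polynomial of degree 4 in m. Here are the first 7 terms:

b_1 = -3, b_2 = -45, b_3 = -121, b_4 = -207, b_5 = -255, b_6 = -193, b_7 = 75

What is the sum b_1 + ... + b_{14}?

55832

1st diffs: -42, -76, -86, -48, 62, 268.
2nd diffs: -34, -10, 38, 110, 206.
3rd diffs: 24, 48, 72, 96.
4th diffs: 24, 24, 24 (constant).
Newton forward-difference form: b_m = -3 + (-42)·C(m-1,1) + (-34)·C(m-1,2) + 24·C(m-1,3) + 24·C(m-1,4).
Continuing: …, 669, 1733, 3435, 5967, …, b_{14} = 20823.
Summing m = 1..14 (14 terms) gives 55832.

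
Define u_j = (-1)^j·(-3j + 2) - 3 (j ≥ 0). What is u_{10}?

(-1)^10 = 1; -3j + 2 at j=10 is -28; so u_{10} = -31.

-31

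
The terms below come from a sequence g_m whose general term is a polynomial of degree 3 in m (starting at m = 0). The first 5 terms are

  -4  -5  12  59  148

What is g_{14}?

5988

1st diffs: -1, 17, 47, 89.
2nd diffs: 18, 30, 42.
3rd diffs: 12, 12 (constant).
Newton forward-difference form: g_m = -4 + (-1)·C(m,1) + 18·C(m,2) + 12·C(m,3).
At m = 14: m = 14, so g_{14} = -4 - 14 + 1638 + 4368 = 5988.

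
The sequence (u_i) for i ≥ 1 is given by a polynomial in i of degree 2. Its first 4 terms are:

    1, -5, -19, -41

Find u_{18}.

1st diffs: -6, -14, -22.
2nd diffs: -8, -8 (constant).
So u_i = -4i^2 + 6i - 1.
Evaluating at i = 18 gives u_{18} = -1189.

-1189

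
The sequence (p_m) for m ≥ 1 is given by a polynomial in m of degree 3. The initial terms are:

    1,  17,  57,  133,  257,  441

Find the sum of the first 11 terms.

1st diffs: 16, 40, 76, 124, 184.
2nd diffs: 24, 36, 48, 60.
3rd diffs: 12, 12, 12 (constant).
Newton forward-difference form: p_m = 1 + 16·C(m-1,1) + 24·C(m-1,2) + 12·C(m-1,3).
Continuing: …, 697, 1037, 1473, 2017, …, p_{11} = 2681.
Summing m = 1..11 (11 terms) gives 8811.

8811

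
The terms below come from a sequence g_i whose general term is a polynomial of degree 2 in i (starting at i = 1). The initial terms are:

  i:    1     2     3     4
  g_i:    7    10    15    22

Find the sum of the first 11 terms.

1st diffs: 3, 5, 7.
2nd diffs: 2, 2 (constant).
Newton forward-difference form: g_i = 7 + 3·C(i-1,1) + 2·C(i-1,2).
Continuing: …, 31, 42, 55, 70, …, g_{11} = 127.
Summing i = 1..11 (11 terms) gives 572.

572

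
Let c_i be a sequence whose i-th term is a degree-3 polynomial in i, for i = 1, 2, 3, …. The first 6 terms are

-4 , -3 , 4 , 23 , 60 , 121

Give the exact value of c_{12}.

1st diffs: 1, 7, 19, 37, 61.
2nd diffs: 6, 12, 18, 24.
3rd diffs: 6, 6, 6 (constant).
Newton forward-difference form: c_i = -4 + 1·C(i-1,1) + 6·C(i-1,2) + 6·C(i-1,3).
At i = 12: i-1 = 11, so c_{12} = -4 + 11 + 330 + 990 = 1327.

1327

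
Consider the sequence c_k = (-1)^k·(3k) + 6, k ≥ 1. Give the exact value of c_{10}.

36

(-1)^10 = 1; 3k at k=10 is 30; so c_{10} = 36.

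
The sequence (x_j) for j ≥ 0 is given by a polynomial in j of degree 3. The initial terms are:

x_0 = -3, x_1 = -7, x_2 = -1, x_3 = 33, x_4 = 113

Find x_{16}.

1st diffs: -4, 6, 34, 80.
2nd diffs: 10, 28, 46.
3rd diffs: 18, 18 (constant).
So x_j = 3j^3 - 4j^2 - 3j - 3.
Evaluating at j = 16 gives x_{16} = 11213.

11213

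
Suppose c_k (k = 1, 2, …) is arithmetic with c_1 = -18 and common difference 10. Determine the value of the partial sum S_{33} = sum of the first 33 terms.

c_k = -18 + (k - 1)·10.
c_{33} = 302; S = 33·(-18 + 302)/2 = 4686.

4686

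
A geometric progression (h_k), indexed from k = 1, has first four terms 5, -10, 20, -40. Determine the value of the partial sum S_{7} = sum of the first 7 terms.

215

Common ratio r = -2.
h_k = 5·(-2)^(k-1).
S = 5·((-2)^7 - 1)/(-2 - 1) = 5·(-128 - 1)/(-3) = 215.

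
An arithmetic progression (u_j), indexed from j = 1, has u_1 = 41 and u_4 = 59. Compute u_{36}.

251

Common difference d = (59 - 41) / (4 - 1) = 6.
u_j = 41 + (j - 1)·6.
u_{36} = 41 + 35·6 = 251.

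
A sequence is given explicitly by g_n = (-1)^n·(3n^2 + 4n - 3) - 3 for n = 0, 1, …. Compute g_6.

126

(-1)^6 = 1; 3n^2 + 4n - 3 at n=6 is 129; so g_6 = 126.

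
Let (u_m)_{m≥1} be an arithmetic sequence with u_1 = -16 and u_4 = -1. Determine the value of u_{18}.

69

Common difference d = (-1 - (-16)) / (4 - 1) = 5.
u_m = -16 + (m - 1)·5.
u_{18} = -16 + 17·5 = 69.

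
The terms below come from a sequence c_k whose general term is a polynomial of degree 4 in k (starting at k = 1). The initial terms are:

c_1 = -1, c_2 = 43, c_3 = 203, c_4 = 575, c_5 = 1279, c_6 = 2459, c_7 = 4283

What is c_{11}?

22219

1st diffs: 44, 160, 372, 704, 1180, 1824.
2nd diffs: 116, 212, 332, 476, 644.
3rd diffs: 96, 120, 144, 168.
4th diffs: 24, 24, 24 (constant).
So c_k = k^4 + 6k^3 - 3k^2 - 4k - 1.
Evaluating at k = 11 gives c_{11} = 22219.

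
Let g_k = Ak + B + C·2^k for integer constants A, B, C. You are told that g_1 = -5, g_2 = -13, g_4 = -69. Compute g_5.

-147

Plug in k = 1, 2, 4: A + B + 2C = -5; 2A + B + 4C = -13; 4A + B + 16C = -69.
Subtracting the first from the second: A + 2C = -8.
Subtracting the second from the third: 2A + 12C = -56.
Solving: C = -5, A = 2, then B = 3.
So g_k = 2·k + 3 + (-5)·2^k; at k=5 this is -147.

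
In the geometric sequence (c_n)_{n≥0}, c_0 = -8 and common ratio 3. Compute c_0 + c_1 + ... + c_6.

c_n = (-8)·3^(n-0).
S = (-8)·(3^7 - 1)/(3 - 1) = (-8)·(2187 - 1)/(2) = -8744.

-8744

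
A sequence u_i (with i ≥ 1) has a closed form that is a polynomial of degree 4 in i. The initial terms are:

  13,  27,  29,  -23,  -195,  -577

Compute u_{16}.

1st diffs: 14, 2, -52, -172, -382.
2nd diffs: -12, -54, -120, -210.
3rd diffs: -42, -66, -90.
4th diffs: -24, -24 (constant).
Newton forward-difference form: u_i = 13 + 14·C(i-1,1) + (-12)·C(i-1,2) + (-42)·C(i-1,3) + (-24)·C(i-1,4).
At i = 16: i-1 = 15, so u_{16} = 13 + 210 - 1260 - 19110 - 32760 = -52907.

-52907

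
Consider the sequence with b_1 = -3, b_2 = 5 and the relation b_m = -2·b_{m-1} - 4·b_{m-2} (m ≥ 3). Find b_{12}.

1024

b_3 = 2, b_4 = -24, b_5 = 40, b_6 = 16, b_7 = -192, b_8 = 320, b_9 = 128, b_{10} = -1536, b_{11} = 2560, b_{12} = 1024.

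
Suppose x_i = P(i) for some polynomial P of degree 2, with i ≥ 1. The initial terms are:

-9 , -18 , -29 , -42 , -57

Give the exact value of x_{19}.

1st diffs: -9, -11, -13, -15.
2nd diffs: -2, -2, -2 (constant).
So x_i = -i^2 - 6i - 2.
Evaluating at i = 19 gives x_{19} = -477.

-477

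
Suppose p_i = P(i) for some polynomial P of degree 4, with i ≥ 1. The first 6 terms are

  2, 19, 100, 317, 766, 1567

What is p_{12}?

23509

1st diffs: 17, 81, 217, 449, 801.
2nd diffs: 64, 136, 232, 352.
3rd diffs: 72, 96, 120.
4th diffs: 24, 24 (constant).
Newton forward-difference form: p_i = 2 + 17·C(i-1,1) + 64·C(i-1,2) + 72·C(i-1,3) + 24·C(i-1,4).
At i = 12: i-1 = 11, so p_{12} = 2 + 187 + 3520 + 11880 + 7920 = 23509.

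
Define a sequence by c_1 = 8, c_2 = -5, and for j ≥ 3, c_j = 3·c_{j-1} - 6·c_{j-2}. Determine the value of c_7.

Iterate the recurrence:
c_3 = -63;  c_4 = -159;  c_5 = -99;  c_6 = 657;  c_7 = 2565.

2565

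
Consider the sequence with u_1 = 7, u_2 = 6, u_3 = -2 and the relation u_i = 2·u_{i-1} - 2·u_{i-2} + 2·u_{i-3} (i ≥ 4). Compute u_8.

16

u_4 = -2;  u_5 = 12;  u_6 = 24;  u_7 = 20;  u_8 = 16.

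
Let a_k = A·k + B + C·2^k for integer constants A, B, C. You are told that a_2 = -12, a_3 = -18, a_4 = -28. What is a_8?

At k = 2, 3, 4: 2A + B + 4C = -12; 3A + B + 8C = -18; 4A + B + 16C = -28.
Subtracting the first from the second: A + 4C = -6.
Subtracting the second from the third: A + 8C = -10.
Solving: C = -1, A = -2, then B = -4.
Hence a_8 = -2·8 + (-4) + (-1)·256 = -276.

-276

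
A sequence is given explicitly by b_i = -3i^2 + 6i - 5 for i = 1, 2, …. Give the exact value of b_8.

b_8 = -3·8^2 + 6·8 - 5 = -149.

-149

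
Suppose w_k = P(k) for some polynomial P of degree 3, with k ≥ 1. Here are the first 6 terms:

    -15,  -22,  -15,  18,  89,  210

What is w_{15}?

1st diffs: -7, 7, 33, 71, 121.
2nd diffs: 14, 26, 38, 50.
3rd diffs: 12, 12, 12 (constant).
So w_k = 2k^3 - 5k^2 - 6k - 6.
Evaluating at k = 15 gives w_{15} = 5529.

5529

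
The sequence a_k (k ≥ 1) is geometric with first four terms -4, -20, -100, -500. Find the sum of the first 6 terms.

-15624

Common ratio r = 5.
a_k = (-4)·5^(k-1).
S = (-4)·(5^6 - 1)/(5 - 1) = (-4)·(15625 - 1)/(4) = -15624.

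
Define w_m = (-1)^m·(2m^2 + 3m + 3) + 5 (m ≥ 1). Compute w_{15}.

-493

(-1)^15 = -1; 2m^2 + 3m + 3 at m=15 is 498; so w_{15} = -493.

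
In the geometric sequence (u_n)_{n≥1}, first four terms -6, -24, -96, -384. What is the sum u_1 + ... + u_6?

Common ratio r = 4.
u_n = (-6)·4^(n-1).
S = (-6)·(4^6 - 1)/(4 - 1) = (-6)·(4096 - 1)/(3) = -8190.

-8190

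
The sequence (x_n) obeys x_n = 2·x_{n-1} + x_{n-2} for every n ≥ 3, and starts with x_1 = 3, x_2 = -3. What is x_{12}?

Step forward from the initial values:
x_3 = -3  x_4 = -9  x_5 = -21  x_6 = -51  x_7 = -123  x_8 = -297  x_9 = -717  x_{10} = -1731  x_{11} = -4179  x_{12} = -10089.

-10089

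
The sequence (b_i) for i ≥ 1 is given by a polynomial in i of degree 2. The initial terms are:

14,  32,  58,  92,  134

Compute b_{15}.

1st diffs: 18, 26, 34, 42.
2nd diffs: 8, 8, 8 (constant).
Newton forward-difference form: b_i = 14 + 18·C(i-1,1) + 8·C(i-1,2).
At i = 15: i-1 = 14, so b_{15} = 14 + 252 + 728 = 994.

994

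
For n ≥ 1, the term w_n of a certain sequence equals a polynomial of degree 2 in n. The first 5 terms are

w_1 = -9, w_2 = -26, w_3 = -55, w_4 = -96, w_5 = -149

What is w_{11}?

-719

1st diffs: -17, -29, -41, -53.
2nd diffs: -12, -12, -12 (constant).
Newton forward-difference form: w_n = -9 + (-17)·C(n-1,1) + (-12)·C(n-1,2).
At n = 11: n-1 = 10, so w_{11} = -9 - 170 - 540 = -719.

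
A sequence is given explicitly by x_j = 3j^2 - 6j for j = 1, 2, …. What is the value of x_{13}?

429

x_{13} = 3·13^2 - 6·13 = 429.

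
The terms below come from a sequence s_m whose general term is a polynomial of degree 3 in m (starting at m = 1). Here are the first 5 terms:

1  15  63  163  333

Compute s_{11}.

3831

1st diffs: 14, 48, 100, 170.
2nd diffs: 34, 52, 70.
3rd diffs: 18, 18 (constant).
Newton forward-difference form: s_m = 1 + 14·C(m-1,1) + 34·C(m-1,2) + 18·C(m-1,3).
At m = 11: m-1 = 10, so s_{11} = 1 + 140 + 1530 + 2160 = 3831.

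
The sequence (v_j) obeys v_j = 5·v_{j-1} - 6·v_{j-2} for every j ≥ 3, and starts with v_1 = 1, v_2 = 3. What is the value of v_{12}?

v_3 = 9, v_4 = 27, v_5 = 81, v_6 = 243, v_7 = 729, v_8 = 2187, v_9 = 6561, v_{10} = 19683, v_{11} = 59049, v_{12} = 177147.
(Characteristic roots are 3 and 2.)

177147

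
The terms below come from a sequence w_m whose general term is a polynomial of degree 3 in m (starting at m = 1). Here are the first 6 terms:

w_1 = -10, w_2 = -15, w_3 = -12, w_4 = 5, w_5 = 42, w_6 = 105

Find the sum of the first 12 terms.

1st diffs: -5, 3, 17, 37, 63.
2nd diffs: 8, 14, 20, 26.
3rd diffs: 6, 6, 6 (constant).
So w_m = m^3 - 2m^2 - 6m - 3.
Continuing: …, 200, 333, 510, 737, …, w_{12} = 1365.
Summing m = 1..12 (12 terms) gives 4280.

4280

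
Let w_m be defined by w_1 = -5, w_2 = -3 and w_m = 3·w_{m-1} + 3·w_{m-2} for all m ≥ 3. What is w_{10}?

-245673

Step forward from the initial values:
w_3 = -24; w_4 = -81; w_5 = -315; w_6 = -1188; w_7 = -4509; w_8 = -17091; w_9 = -64800; w_{10} = -245673.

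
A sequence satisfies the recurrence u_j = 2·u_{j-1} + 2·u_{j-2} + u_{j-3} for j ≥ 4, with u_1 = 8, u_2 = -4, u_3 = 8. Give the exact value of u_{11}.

23148

Applying the relation repeatedly:
u_4 = 16  u_5 = 44  u_6 = 128  u_7 = 360  u_8 = 1020  u_9 = 2888  u_{10} = 8176  u_{11} = 23148.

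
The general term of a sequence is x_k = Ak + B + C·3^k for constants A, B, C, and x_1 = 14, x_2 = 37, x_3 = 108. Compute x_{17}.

The three given values yield: A + B + 3C = 14; 2A + B + 9C = 37; 3A + B + 27C = 108.
Subtracting the first from the second: A + 6C = 23.
Subtracting the second from the third: A + 18C = 71.
Solving: C = 4, A = -1, then B = 3.
Hence x_{17} = -1·17 + 3 + 4·129140163 = 516560638.

516560638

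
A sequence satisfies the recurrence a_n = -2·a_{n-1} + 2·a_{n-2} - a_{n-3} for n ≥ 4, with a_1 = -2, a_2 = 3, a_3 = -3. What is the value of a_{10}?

6758

Applying the relation repeatedly:
a_4 = 14, a_5 = -37, a_6 = 105, a_7 = -298, a_8 = 843, a_9 = -2387, a_{10} = 6758.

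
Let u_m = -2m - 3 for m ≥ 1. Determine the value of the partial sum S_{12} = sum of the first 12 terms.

Over m = 1..12: Σm = 78.
Total = (-2)·78 + (-3)·12 = -192.

-192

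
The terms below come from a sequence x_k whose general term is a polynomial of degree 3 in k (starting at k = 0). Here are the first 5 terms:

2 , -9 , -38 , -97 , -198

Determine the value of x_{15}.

1st diffs: -11, -29, -59, -101.
2nd diffs: -18, -30, -42.
3rd diffs: -12, -12 (constant).
Newton forward-difference form: x_k = 2 + (-11)·C(k,1) + (-18)·C(k,2) + (-12)·C(k,3).
At k = 15: k = 15, so x_{15} = 2 - 165 - 1890 - 5460 = -7513.

-7513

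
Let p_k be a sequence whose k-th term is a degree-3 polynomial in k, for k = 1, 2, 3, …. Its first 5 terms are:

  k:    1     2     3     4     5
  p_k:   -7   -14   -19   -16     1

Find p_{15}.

1st diffs: -7, -5, 3, 17.
2nd diffs: 2, 8, 14.
3rd diffs: 6, 6 (constant).
Newton forward-difference form: p_k = -7 + (-7)·C(k-1,1) + 2·C(k-1,2) + 6·C(k-1,3).
At k = 15: k-1 = 14, so p_{15} = -7 - 98 + 182 + 2184 = 2261.

2261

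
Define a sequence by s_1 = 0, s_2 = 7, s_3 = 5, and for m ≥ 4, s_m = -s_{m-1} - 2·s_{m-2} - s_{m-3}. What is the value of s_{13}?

Compute successive terms:
s_4 = -19  s_5 = 2  s_6 = 31  s_7 = -16  s_8 = -48  s_9 = 49  s_{10} = 63  s_{11} = -113  s_{12} = -62  s_{13} = 225.

225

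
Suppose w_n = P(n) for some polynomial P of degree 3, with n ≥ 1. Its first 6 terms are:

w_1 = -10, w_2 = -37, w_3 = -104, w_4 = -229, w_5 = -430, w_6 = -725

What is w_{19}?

1st diffs: -27, -67, -125, -201, -295.
2nd diffs: -40, -58, -76, -94.
3rd diffs: -18, -18, -18 (constant).
So w_n = -3n^3 - 2n^2 - 5.
Evaluating at n = 19 gives w_{19} = -21304.

-21304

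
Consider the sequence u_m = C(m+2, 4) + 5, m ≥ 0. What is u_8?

C(10, 4) = 210, so u_8 = 215.

215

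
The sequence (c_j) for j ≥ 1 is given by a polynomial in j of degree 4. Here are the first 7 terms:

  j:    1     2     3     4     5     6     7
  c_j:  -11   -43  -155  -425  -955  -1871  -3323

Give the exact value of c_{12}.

-25553

1st diffs: -32, -112, -270, -530, -916, -1452.
2nd diffs: -80, -158, -260, -386, -536.
3rd diffs: -78, -102, -126, -150.
4th diffs: -24, -24, -24 (constant).
Newton forward-difference form: c_j = -11 + (-32)·C(j-1,1) + (-80)·C(j-1,2) + (-78)·C(j-1,3) + (-24)·C(j-1,4).
At j = 12: j-1 = 11, so c_{12} = -11 - 352 - 4400 - 12870 - 7920 = -25553.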